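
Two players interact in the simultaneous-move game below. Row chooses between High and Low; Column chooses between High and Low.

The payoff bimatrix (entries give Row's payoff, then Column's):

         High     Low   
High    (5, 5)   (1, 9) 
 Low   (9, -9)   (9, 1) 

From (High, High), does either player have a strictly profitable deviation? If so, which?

Row at (High, High) earns 5; deviating to Low yields 9 — a strict improvement.
Column earns 5; deviating to Low yields 9 — a strict improvement.
Both Row and Column have strictly profitable deviations.

Both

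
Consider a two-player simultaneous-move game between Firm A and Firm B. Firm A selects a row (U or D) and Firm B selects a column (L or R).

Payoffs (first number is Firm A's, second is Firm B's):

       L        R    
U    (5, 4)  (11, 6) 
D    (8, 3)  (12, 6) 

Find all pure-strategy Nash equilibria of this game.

(D, R)

(U, L): Firm A prefers D (8 > 5); Firm B prefers R (6 > 4) — not an equilibrium.
(U, R): Firm A prefers D (12 > 11) — not an equilibrium.
(D, L): Firm B prefers R (6 > 3) — not an equilibrium.
(D, R): Firm A gets 12 ≥ 11 from U, and Firm B gets 6 ≥ 3 from L — Nash equilibrium.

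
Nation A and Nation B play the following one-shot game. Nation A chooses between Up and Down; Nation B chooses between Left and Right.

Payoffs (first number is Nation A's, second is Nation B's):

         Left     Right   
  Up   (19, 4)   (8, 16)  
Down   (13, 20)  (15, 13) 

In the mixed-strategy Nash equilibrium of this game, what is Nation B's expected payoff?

268/19

First find p, the probability Nation A plays Up, from Nation B's indifference between Left and Right: 4p + 20(1−p) = 16p + 13(1−p), giving p = 7/19.
Since Nation B is indifferent in equilibrium, Nation B's expected payoff equals the payoff from either column against (7/19, 12/19). Using Left: 4(7/19) + 20(12/19) = 268/19.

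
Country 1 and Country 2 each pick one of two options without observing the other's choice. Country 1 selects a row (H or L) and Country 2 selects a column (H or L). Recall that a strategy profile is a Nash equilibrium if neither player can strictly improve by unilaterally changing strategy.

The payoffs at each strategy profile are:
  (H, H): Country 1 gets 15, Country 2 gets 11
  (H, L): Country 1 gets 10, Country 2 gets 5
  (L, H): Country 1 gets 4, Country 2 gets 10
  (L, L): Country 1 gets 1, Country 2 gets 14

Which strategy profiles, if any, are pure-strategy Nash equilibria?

(H, H)

(H, H): Country 1 gets 15 ≥ 4 from L, and Country 2 gets 11 ≥ 5 from L — Nash equilibrium.
(H, L): Country 2 prefers H (11 > 5) — not an equilibrium.
(L, H): Country 1 prefers H (15 > 4); Country 2 prefers L (14 > 10) — not an equilibrium.
(L, L): Country 1 prefers H (10 > 1) — not an equilibrium.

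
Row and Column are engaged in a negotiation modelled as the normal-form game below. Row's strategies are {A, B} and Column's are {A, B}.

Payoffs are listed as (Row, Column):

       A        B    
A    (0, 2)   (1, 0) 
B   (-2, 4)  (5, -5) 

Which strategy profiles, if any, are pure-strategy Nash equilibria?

(A, A)

(A, A): Row gets 0 ≥ -2 from B, and Column gets 2 ≥ 0 from B — Nash equilibrium.
(A, B): Row prefers B (5 > 1); Column prefers A (2 > 0) — not an equilibrium.
(B, A): Row prefers A (0 > -2) — not an equilibrium.
(B, B): Column prefers A (4 > -5) — not an equilibrium.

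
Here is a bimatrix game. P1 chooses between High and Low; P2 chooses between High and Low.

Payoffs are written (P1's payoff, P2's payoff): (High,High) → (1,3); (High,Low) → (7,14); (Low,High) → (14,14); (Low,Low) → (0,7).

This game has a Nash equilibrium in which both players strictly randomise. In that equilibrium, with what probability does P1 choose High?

7/18

Let r be the probability that P1 plays High. In a completely mixed equilibrium, P2 must be indifferent between High and Low.
P2's expected payoff from High is 3r + 14(1−r); from Low it is 14r + 7(1−r).
Setting these equal: −11r + 14 = 7r + 7, so r = 7/18.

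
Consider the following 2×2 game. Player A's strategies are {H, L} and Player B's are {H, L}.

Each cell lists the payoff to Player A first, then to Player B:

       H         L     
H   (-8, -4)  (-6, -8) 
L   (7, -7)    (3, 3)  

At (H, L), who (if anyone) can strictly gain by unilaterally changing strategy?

Both

Player A at (H, L) earns -6; deviating to L yields 3 — a strict improvement.
Player B earns -8; deviating to H yields -4 — a strict improvement.
Both Player A and Player B have strictly profitable deviations.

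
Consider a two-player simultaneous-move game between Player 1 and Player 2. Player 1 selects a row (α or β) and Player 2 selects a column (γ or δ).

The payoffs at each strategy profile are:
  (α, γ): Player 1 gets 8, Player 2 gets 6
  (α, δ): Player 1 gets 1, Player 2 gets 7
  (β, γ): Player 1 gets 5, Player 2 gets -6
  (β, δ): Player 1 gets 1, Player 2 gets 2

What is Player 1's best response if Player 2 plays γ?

Against γ, Player 1 earns 8 from α and 5 from β.
So α is the best response.

α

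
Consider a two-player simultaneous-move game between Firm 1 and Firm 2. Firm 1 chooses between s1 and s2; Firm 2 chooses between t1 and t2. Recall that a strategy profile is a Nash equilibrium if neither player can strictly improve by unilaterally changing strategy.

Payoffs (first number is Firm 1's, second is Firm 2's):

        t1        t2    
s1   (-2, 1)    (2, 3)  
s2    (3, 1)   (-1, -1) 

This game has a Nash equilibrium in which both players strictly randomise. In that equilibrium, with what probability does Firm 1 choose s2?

Let x be the probability that Firm 1 plays s1. In a completely mixed equilibrium, Firm 2 must be indifferent between t1 and t2.
Firm 2's expected payoff from t1 is x + (1−x); from t2 it is 3x − (1−x).
Setting these equal: 1 = 4x − 1, so x = 1/2.
Therefore Firm 1 plays s2 with probability 1 − 1/2 = 1/2.

1/2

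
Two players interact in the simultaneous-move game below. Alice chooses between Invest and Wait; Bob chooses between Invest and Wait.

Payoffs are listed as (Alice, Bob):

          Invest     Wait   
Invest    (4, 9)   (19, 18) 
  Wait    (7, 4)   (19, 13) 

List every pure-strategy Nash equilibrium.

(Invest, Wait) and (Wait, Wait)

(Invest, Invest): Alice prefers Wait (7 > 4); Bob prefers Wait (18 > 9) — not an equilibrium.
(Invest, Wait): Alice gets 19 ≥ 19 from Wait, and Bob gets 18 ≥ 9 from Invest — Nash equilibrium.
(Wait, Invest): Bob prefers Wait (13 > 4) — not an equilibrium.
(Wait, Wait): Alice gets 19 ≥ 19 from Invest, and Bob gets 13 ≥ 4 from Invest — Nash equilibrium.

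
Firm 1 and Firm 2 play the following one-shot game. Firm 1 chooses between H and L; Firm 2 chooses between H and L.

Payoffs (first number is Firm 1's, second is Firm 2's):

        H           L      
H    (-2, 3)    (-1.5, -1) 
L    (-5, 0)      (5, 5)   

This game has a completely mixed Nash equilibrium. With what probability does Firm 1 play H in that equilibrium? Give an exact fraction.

Let x be the probability that Firm 1 plays H. In a completely mixed equilibrium, Firm 2 must be indifferent between H and L.
Firm 2's expected payoff from H is 3x; from L it is −x + 5(1−x).
Setting these equal: 3x = −6x + 5, so x = 5/9.

5/9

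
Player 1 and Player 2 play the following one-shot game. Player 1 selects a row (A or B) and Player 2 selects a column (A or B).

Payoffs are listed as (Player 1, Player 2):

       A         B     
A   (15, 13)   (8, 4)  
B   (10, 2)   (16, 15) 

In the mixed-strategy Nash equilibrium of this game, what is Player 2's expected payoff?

First find p, the probability Player 1 plays A, from Player 2's indifference between A and B: 13p + 2(1−p) = 4p + 15(1−p), giving p = 13/22.
Since Player 2 is indifferent in equilibrium, Player 2's expected payoff equals the payoff from either column against (13/22, 9/22). Using A: 13(13/22) + 2(9/22) = 17/2.

17/2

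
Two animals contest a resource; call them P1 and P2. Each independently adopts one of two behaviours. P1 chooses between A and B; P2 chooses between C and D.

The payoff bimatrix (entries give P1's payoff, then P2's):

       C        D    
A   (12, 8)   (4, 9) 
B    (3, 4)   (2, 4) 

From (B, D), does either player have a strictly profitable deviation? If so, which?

P1 at (B, D) earns 2; deviating to A yields 4 — a strict improvement.
P2 earns 4; deviating to C yields 4 — not better.
Only P1 has a strictly profitable deviation.

P1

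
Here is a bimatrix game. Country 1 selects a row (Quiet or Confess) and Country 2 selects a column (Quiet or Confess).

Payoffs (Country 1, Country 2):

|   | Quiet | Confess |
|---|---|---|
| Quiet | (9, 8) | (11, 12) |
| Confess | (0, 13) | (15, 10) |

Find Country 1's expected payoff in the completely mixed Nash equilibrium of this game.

First find q, the probability Country 2 plays Quiet, from Country 1's indifference between Quiet and Confess: 9q + 11(1−q) = 15(1−q), giving q = 4/13.
Since Country 1 is indifferent in equilibrium, Country 1's expected payoff equals the payoff from either row against (4/13, 9/13). Using Quiet: 9(4/13) + 11(9/13) = 135/13.

135/13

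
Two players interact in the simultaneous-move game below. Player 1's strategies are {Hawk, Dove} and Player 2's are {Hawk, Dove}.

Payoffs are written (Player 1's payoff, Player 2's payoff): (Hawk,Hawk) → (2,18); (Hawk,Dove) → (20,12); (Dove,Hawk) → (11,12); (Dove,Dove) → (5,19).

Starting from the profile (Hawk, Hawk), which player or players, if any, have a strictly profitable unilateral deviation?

Player 1

Player 1 at (Hawk, Hawk) earns 2; deviating to Dove yields 11 — a strict improvement.
Player 2 earns 18; deviating to Dove yields 12 — not better.
Only Player 1 has a strictly profitable deviation.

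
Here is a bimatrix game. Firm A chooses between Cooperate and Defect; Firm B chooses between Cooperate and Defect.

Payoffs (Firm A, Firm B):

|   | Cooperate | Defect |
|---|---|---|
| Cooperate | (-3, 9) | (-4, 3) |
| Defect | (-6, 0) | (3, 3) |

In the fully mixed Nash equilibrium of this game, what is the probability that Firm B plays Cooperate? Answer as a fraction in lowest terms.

Let q be the probability that Firm B plays Cooperate. In a completely mixed equilibrium, Firm A must be indifferent between Cooperate and Defect.
Firm A's expected payoff from Cooperate is −3q − 4(1−q); from Defect it is −6q + 3(1−q).
Setting these equal: q − 4 = −9q + 3, so q = 7/10.

7/10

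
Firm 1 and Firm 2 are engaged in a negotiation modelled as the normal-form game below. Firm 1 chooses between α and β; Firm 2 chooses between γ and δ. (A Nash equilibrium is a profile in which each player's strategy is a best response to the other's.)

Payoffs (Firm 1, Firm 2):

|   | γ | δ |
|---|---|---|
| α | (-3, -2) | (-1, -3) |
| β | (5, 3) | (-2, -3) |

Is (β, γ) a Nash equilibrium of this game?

At (β, γ), Firm 1 earns 5; switching to α would give -3, so Firm 1 has no profitable deviation.
Firm 2 earns 3; switching to δ would give -3, so Firm 2 has no profitable deviation.
Neither player can gain by a unilateral deviation, so this profile is a Nash equilibrium.

Yes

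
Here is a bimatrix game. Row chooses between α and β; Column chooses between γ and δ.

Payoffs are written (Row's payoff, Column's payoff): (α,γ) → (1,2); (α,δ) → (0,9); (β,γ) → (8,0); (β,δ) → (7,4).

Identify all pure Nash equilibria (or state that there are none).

(β, δ)

(α, γ): Row prefers β (8 > 1); Column prefers δ (9 > 2) — not an equilibrium.
(α, δ): Row prefers β (7 > 0) — not an equilibrium.
(β, γ): Column prefers δ (4 > 0) — not an equilibrium.
(β, δ): Row gets 7 ≥ 0 from α, and Column gets 4 ≥ 0 from γ — Nash equilibrium.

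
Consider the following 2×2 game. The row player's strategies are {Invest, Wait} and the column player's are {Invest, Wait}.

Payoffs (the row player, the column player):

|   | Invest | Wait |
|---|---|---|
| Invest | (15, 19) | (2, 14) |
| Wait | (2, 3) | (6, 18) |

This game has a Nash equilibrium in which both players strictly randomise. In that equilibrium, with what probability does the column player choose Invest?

Let y be the probability that the column player plays Invest. In a completely mixed equilibrium, the row player must be indifferent between Invest and Wait.
The row player's expected payoff from Invest is 15y + 2(1−y); from Wait it is 2y + 6(1−y).
Setting these equal: 13y + 2 = −4y + 6, so y = 4/17.

4/17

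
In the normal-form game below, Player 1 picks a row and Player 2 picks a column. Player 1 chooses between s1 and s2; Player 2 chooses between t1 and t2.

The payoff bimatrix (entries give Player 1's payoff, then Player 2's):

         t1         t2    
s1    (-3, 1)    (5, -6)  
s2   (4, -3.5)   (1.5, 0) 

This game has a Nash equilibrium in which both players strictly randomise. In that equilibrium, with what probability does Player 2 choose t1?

1/3

Let c be the probability that Player 2 plays t1. In a completely mixed equilibrium, Player 1 must be indifferent between s1 and s2.
Player 1's expected payoff from s1 is −3c + 5(1−c); from s2 it is 4c + 1.5(1−c).
Setting these equal: −8c + 5 = 2.5c + 1.5, so c = 1/3.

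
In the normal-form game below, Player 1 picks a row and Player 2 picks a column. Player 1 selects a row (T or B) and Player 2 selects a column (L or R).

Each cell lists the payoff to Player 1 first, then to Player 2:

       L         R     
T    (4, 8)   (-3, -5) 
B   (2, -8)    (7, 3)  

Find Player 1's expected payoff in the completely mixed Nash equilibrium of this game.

First find q, the probability Player 2 plays L, from Player 1's indifference between T and B: 4q − 3(1−q) = 2q + 7(1−q), giving q = 5/6.
Since Player 1 is indifferent in equilibrium, Player 1's expected payoff equals the payoff from either row against (5/6, 1/6). Using T: 4(5/6) − 3(1/6) = 17/6.

17/6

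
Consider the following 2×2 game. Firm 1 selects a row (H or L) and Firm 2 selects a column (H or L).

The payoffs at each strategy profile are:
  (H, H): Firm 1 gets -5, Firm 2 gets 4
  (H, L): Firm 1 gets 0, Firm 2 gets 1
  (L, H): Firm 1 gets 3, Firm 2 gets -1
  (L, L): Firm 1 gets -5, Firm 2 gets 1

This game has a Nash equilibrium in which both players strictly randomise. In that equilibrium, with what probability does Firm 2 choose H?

5/13

Let c be the probability that Firm 2 plays H. In a completely mixed equilibrium, Firm 1 must be indifferent between H and L.
Firm 1's expected payoff from H is −5c; from L it is 3c − 5(1−c).
Setting these equal: −5c = 8c − 5, so c = 5/13.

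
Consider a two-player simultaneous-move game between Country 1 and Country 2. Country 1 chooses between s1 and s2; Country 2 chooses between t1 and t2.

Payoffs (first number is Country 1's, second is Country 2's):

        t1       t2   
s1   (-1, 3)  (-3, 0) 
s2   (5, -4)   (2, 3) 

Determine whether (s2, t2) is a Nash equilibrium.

Yes

At (s2, t2), Country 1 earns 2; switching to s1 would give -3, so Country 1 has no profitable deviation.
Country 2 earns 3; switching to t1 would give -4, so Country 2 has no profitable deviation.
Neither player can gain by a unilateral deviation, so this profile is a Nash equilibrium.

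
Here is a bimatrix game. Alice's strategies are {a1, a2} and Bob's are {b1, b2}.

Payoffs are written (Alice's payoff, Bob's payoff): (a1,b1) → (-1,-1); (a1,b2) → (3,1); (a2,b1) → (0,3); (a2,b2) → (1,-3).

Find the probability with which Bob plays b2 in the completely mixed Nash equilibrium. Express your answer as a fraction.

1/3

Let y be the probability that Bob plays b1. In a completely mixed equilibrium, Alice must be indifferent between a1 and a2.
Alice's expected payoff from a1 is −y + 3(1−y); from a2 it is (1−y).
Setting these equal: −4y + 3 = −y + 1, so y = 2/3.
Therefore Bob plays b2 with probability 1 − 2/3 = 1/3.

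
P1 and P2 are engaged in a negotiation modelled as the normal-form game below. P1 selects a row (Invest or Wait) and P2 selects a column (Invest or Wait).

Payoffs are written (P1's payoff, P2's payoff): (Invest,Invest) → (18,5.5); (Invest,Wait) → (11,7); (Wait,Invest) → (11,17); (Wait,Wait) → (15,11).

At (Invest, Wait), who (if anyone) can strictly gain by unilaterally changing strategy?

P1 at (Invest, Wait) earns 11; deviating to Wait yields 15 — a strict improvement.
P2 earns 7; deviating to Invest yields 5.5 — not better.
Only P1 has a strictly profitable deviation.

P1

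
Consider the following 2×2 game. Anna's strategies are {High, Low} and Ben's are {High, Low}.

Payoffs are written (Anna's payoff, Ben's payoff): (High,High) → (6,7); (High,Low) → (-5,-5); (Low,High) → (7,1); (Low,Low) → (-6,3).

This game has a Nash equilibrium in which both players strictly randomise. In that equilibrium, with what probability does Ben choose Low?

1/2

Let q be the probability that Ben plays High. In a completely mixed equilibrium, Anna must be indifferent between High and Low.
Anna's expected payoff from High is 6q − 5(1−q); from Low it is 7q − 6(1−q).
Setting these equal: 11q − 5 = 13q − 6, so q = 1/2.
Therefore Ben plays Low with probability 1 − 1/2 = 1/2.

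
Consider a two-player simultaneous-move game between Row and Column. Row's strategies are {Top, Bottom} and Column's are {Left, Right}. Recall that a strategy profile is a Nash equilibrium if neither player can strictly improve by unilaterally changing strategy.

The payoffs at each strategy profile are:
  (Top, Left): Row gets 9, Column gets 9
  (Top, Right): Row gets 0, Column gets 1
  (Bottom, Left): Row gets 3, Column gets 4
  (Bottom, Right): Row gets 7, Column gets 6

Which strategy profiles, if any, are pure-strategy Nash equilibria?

(Top, Left) and (Bottom, Right)

(Top, Left): Row gets 9 ≥ 3 from Bottom, and Column gets 9 ≥ 1 from Right — Nash equilibrium.
(Top, Right): Row prefers Bottom (7 > 0); Column prefers Left (9 > 1) — not an equilibrium.
(Bottom, Left): Row prefers Top (9 > 3); Column prefers Right (6 > 4) — not an equilibrium.
(Bottom, Right): Row gets 7 ≥ 0 from Top, and Column gets 6 ≥ 4 from Left — Nash equilibrium.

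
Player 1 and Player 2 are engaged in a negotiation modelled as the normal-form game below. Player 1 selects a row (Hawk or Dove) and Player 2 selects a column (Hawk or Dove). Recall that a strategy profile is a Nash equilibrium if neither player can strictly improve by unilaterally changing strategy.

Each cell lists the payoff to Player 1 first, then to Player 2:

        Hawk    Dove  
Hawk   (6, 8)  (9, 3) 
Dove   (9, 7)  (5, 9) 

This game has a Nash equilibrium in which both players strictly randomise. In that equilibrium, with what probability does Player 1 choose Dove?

5/7

Let r be the probability that Player 1 plays Hawk. In a completely mixed equilibrium, Player 2 must be indifferent between Hawk and Dove.
Player 2's expected payoff from Hawk is 8r + 7(1−r); from Dove it is 3r + 9(1−r).
Setting these equal: r + 7 = −6r + 9, so r = 2/7.
Therefore Player 1 plays Dove with probability 1 − 2/7 = 5/7.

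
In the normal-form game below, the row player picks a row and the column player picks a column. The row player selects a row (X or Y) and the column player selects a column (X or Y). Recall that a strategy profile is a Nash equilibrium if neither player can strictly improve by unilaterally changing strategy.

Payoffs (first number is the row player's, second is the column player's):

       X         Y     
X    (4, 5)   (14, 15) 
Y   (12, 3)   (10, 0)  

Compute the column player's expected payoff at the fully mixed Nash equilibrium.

45/13

First find x, the probability the row player plays X, from the column player's indifference between X and Y: 5x + 3(1−x) = 15x, giving x = 3/13.
Since the column player is indifferent in equilibrium, the column player's expected payoff equals the payoff from either column against (3/13, 10/13). Using X: 5(3/13) + 3(10/13) = 45/13.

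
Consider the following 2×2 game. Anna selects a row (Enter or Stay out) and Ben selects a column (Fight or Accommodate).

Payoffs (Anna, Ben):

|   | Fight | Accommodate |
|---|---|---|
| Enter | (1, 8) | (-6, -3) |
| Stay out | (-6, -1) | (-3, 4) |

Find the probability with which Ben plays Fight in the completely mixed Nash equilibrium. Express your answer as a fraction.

Let y be the probability that Ben plays Fight. In a completely mixed equilibrium, Anna must be indifferent between Enter and Stay out.
Anna's expected payoff from Enter is y − 6(1−y); from Stay out it is −6y − 3(1−y).
Setting these equal: 7y − 6 = −3y − 3, so y = 3/10.

3/10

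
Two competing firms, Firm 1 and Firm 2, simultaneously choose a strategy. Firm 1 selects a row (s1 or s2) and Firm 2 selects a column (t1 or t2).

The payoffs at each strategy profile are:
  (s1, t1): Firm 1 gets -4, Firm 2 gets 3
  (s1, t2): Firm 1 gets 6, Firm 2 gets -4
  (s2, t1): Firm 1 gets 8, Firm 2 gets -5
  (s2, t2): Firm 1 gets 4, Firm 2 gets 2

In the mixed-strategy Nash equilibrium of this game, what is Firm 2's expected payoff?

First find p, the probability Firm 1 plays s1, from Firm 2's indifference between t1 and t2: 3p − 5(1−p) = −4p + 2(1−p), giving p = 1/2.
Since Firm 2 is indifferent in equilibrium, Firm 2's expected payoff equals the payoff from either column against (1/2, 1/2). Using t1: 3(1/2) − 5(1/2) = -1.

-1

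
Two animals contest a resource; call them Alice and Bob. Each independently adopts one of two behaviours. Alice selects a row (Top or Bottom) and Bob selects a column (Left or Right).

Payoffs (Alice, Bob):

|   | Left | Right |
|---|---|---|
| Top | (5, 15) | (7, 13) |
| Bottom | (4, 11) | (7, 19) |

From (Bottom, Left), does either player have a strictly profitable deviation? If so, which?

Alice at (Bottom, Left) earns 4; deviating to Top yields 5 — a strict improvement.
Bob earns 11; deviating to Right yields 19 — a strict improvement.
Both Alice and Bob have strictly profitable deviations.

Both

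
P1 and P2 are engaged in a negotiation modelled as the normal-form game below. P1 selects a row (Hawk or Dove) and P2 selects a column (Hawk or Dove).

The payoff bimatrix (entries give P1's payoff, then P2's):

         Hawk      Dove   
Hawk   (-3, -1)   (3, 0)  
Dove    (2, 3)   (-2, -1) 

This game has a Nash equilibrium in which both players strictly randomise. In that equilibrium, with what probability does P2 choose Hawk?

Let y be the probability that P2 plays Hawk. In a completely mixed equilibrium, P1 must be indifferent between Hawk and Dove.
P1's expected payoff from Hawk is −3y + 3(1−y); from Dove it is 2y − 2(1−y).
Setting these equal: −6y + 3 = 4y − 2, so y = 1/2.

1/2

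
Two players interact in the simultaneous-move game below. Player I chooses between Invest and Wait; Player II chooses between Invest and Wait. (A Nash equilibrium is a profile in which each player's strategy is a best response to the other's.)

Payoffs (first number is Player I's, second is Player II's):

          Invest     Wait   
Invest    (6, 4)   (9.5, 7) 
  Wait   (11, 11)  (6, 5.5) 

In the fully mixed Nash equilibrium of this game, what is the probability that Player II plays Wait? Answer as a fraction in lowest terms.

10/17

Let y be the probability that Player II plays Invest. In a completely mixed equilibrium, Player I must be indifferent between Invest and Wait.
Player I's expected payoff from Invest is 6y + 9.5(1−y); from Wait it is 11y + 6(1−y).
Setting these equal: −3.5y + 9.5 = 5y + 6, so y = 7/17.
Therefore Player II plays Wait with probability 1 − 7/17 = 10/17.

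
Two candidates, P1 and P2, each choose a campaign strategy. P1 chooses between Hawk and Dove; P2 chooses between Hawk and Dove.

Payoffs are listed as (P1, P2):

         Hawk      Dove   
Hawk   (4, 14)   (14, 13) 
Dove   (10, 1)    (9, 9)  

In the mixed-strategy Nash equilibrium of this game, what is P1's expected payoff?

First find y, the probability P2 plays Hawk, from P1's indifference between Hawk and Dove: 4y + 14(1−y) = 10y + 9(1−y), giving y = 5/11.
Since P1 is indifferent in equilibrium, P1's expected payoff equals the payoff from either row against (5/11, 6/11). Using Hawk: 4(5/11) + 14(6/11) = 104/11.

104/11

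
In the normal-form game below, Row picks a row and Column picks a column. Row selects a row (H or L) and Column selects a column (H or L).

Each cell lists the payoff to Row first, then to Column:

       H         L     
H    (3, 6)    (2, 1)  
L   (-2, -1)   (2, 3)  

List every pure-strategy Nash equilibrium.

(H, H) and (L, L)

(H, H): Row gets 3 ≥ -2 from L, and Column gets 6 ≥ 1 from L — Nash equilibrium.
(H, L): Column prefers H (6 > 1) — not an equilibrium.
(L, H): Row prefers H (3 > -2); Column prefers L (3 > -1) — not an equilibrium.
(L, L): Row gets 2 ≥ 2 from H, and Column gets 3 ≥ -1 from H — Nash equilibrium.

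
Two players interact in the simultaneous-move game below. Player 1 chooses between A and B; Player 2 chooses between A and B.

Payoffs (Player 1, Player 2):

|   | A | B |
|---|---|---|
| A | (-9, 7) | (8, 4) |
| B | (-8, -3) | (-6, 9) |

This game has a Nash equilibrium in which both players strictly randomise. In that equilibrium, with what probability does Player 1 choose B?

Let x be the probability that Player 1 plays A. In a completely mixed equilibrium, Player 2 must be indifferent between A and B.
Player 2's expected payoff from A is 7x − 3(1−x); from B it is 4x + 9(1−x).
Setting these equal: 10x − 3 = −5x + 9, so x = 4/5.
Therefore Player 1 plays B with probability 1 − 4/5 = 1/5.

1/5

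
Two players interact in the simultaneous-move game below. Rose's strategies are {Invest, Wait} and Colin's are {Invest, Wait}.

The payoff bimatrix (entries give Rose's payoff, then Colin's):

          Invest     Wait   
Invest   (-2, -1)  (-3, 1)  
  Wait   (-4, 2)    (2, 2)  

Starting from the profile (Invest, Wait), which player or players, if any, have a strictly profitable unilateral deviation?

Rose

Rose at (Invest, Wait) earns -3; deviating to Wait yields 2 — a strict improvement.
Colin earns 1; deviating to Invest yields -1 — not better.
Only Rose has a strictly profitable deviation.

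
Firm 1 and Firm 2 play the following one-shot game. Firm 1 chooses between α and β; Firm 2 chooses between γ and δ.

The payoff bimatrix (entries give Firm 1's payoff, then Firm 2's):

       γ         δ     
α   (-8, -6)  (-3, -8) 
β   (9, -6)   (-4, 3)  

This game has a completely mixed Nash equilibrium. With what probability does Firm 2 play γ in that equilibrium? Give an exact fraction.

Let y be the probability that Firm 2 plays γ. In a completely mixed equilibrium, Firm 1 must be indifferent between α and β.
Firm 1's expected payoff from α is −8y − 3(1−y); from β it is 9y − 4(1−y).
Setting these equal: −5y − 3 = 13y − 4, so y = 1/18.

1/18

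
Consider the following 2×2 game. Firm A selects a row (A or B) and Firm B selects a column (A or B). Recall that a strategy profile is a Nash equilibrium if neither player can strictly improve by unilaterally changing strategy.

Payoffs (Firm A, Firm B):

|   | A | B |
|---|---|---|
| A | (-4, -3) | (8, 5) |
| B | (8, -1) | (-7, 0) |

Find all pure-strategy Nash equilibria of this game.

(A, A): Firm A prefers B (8 > -4); Firm B prefers B (5 > -3) — not an equilibrium.
(A, B): Firm A gets 8 ≥ -7 from B, and Firm B gets 5 ≥ -3 from A — Nash equilibrium.
(B, A): Firm B prefers B (0 > -1) — not an equilibrium.
(B, B): Firm A prefers A (8 > -7) — not an equilibrium.

(A, B)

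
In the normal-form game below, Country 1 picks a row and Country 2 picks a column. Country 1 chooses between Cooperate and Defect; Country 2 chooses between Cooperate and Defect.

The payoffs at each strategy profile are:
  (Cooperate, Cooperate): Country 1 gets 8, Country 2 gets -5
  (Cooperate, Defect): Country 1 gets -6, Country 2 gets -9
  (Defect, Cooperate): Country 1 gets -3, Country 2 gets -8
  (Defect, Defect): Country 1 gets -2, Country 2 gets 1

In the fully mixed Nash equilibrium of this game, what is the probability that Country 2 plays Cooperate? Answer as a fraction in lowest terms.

4/15

Let q be the probability that Country 2 plays Cooperate. In a completely mixed equilibrium, Country 1 must be indifferent between Cooperate and Defect.
Country 1's expected payoff from Cooperate is 8q − 6(1−q); from Defect it is −3q − 2(1−q).
Setting these equal: 14q − 6 = −q − 2, so q = 4/15.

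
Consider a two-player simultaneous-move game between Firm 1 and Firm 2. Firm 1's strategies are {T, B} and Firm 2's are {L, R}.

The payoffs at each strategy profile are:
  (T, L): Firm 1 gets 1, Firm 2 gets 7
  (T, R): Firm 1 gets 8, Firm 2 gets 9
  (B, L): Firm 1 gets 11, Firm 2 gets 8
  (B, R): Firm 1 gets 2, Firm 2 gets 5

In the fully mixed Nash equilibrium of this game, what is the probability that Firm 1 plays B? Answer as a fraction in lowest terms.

2/5

Let x be the probability that Firm 1 plays T. In a completely mixed equilibrium, Firm 2 must be indifferent between L and R.
Firm 2's expected payoff from L is 7x + 8(1−x); from R it is 9x + 5(1−x).
Setting these equal: −x + 8 = 4x + 5, so x = 3/5.
Therefore Firm 1 plays B with probability 1 − 3/5 = 2/5.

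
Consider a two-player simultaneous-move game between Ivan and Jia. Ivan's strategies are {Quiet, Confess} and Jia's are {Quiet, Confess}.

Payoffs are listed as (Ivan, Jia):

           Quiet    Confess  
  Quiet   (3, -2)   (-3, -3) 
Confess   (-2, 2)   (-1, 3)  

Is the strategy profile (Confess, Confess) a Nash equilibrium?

At (Confess, Confess), Ivan earns -1; switching to Quiet would give -3, so Ivan has no profitable deviation.
Jia earns 3; switching to Quiet would give 2, so Jia has no profitable deviation.
Neither player can gain by a unilateral deviation, so this profile is a Nash equilibrium.

Yes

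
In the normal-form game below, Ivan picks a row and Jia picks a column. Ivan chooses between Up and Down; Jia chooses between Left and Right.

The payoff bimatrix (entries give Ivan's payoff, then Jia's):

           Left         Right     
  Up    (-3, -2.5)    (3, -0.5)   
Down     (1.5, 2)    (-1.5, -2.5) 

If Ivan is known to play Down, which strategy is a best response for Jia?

Against Down, Jia earns 2 from Left and -2.5 from Right.
So Left is the best response.

Left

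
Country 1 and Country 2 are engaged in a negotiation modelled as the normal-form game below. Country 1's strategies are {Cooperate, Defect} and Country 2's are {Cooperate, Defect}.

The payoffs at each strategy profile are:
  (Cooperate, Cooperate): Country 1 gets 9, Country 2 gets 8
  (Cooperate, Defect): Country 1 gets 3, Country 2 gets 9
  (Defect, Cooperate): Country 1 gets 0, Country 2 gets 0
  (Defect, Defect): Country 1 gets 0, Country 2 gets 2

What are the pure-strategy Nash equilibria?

(Cooperate, Defect)

(Cooperate, Cooperate): Country 2 prefers Defect (9 > 8) — not an equilibrium.
(Cooperate, Defect): Country 1 gets 3 ≥ 0 from Defect, and Country 2 gets 9 ≥ 8 from Cooperate — Nash equilibrium.
(Defect, Cooperate): Country 1 prefers Cooperate (9 > 0); Country 2 prefers Defect (2 > 0) — not an equilibrium.
(Defect, Defect): Country 1 prefers Cooperate (3 > 0) — not an equilibrium.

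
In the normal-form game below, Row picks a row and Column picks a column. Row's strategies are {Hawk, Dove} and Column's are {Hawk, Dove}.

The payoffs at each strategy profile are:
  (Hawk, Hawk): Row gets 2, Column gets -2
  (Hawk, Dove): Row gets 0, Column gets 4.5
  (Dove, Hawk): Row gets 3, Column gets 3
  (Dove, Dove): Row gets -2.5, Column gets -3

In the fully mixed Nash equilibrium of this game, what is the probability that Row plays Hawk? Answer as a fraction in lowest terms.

12/25

Let r be the probability that Row plays Hawk. In a completely mixed equilibrium, Column must be indifferent between Hawk and Dove.
Column's expected payoff from Hawk is −2r + 3(1−r); from Dove it is 4.5r − 3(1−r).
Setting these equal: −5r + 3 = 7.5r − 3, so r = 12/25.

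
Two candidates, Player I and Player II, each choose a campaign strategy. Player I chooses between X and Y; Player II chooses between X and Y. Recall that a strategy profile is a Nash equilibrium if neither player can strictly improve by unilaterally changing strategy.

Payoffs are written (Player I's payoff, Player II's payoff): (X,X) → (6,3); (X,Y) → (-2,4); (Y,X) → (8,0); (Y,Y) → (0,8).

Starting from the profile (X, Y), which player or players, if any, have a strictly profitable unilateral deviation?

Player I at (X, Y) earns -2; deviating to Y yields 0 — a strict improvement.
Player II earns 4; deviating to X yields 3 — not better.
Only Player I has a strictly profitable deviation.

Player I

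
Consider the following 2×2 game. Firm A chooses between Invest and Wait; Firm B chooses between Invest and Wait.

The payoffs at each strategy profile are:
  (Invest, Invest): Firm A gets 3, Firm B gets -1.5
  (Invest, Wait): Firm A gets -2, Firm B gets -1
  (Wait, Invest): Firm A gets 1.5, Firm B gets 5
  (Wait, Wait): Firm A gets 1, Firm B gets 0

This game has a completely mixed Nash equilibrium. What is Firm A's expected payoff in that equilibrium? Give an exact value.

First find y, the probability Firm B plays Invest, from Firm A's indifference between Invest and Wait: 3y − 2(1−y) = 1.5y + (1−y), giving y = 2/3.
Since Firm A is indifferent in equilibrium, Firm A's expected payoff equals the payoff from either row against (2/3, 1/3). Using Invest: 3(2/3) − 2(1/3) = 4/3.

4/3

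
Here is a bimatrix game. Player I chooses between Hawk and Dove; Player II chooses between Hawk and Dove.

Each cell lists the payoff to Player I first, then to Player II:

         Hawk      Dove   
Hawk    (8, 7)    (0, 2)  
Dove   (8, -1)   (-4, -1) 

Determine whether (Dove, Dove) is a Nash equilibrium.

No

At (Dove, Dove), Player I earns -4; switching to Hawk would give 0, so Player I would deviate.
Player II earns -1; switching to Hawk would give -1, so Player II has no profitable deviation.
Since at least one player can profitably deviate, this is not a Nash equilibrium.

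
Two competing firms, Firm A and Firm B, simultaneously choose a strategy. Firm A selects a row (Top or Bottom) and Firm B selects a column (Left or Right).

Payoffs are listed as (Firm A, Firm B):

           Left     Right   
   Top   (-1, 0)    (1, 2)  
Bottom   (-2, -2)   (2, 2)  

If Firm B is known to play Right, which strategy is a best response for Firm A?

Against Right, Firm A earns 1 from Top and 2 from Bottom.
So Bottom is the best response.

Bottom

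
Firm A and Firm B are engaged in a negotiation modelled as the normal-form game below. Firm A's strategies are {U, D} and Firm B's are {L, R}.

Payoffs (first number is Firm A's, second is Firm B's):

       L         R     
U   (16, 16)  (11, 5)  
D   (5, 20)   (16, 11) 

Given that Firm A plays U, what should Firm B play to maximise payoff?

L

Against U, Firm B earns 16 from L and 5 from R.
So L is the best response.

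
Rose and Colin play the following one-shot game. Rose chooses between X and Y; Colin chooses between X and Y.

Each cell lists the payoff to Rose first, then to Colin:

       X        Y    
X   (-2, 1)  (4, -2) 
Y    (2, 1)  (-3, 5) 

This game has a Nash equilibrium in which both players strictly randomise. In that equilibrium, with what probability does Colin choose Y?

4/11

Let q be the probability that Colin plays X. In a completely mixed equilibrium, Rose must be indifferent between X and Y.
Rose's expected payoff from X is −2q + 4(1−q); from Y it is 2q − 3(1−q).
Setting these equal: −6q + 4 = 5q − 3, so q = 7/11.
Therefore Colin plays Y with probability 1 − 7/11 = 4/11.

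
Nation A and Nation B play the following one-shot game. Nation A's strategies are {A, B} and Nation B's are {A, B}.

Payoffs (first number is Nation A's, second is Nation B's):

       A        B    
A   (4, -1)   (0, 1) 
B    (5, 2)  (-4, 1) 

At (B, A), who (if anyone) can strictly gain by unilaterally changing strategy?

Neither

Nation A at (B, A) earns 5; deviating to A yields 4 — not better.
Nation B earns 2; deviating to B yields 1 — not better.
Neither player can strictly improve; the profile is a Nash equilibrium.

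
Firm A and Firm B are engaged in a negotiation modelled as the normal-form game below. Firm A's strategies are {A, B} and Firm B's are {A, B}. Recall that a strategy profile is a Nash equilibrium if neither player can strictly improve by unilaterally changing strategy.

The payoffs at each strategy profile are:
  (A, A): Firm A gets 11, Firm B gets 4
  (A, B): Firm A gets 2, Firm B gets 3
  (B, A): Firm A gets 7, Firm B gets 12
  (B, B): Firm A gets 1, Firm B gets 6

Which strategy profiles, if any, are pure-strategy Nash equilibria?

(A, A): Firm A gets 11 ≥ 7 from B, and Firm B gets 4 ≥ 3 from B — Nash equilibrium.
(A, B): Firm B prefers A (4 > 3) — not an equilibrium.
(B, A): Firm A prefers A (11 > 7) — not an equilibrium.
(B, B): Firm A prefers A (2 > 1); Firm B prefers A (12 > 6) — not an equilibrium.

(A, A)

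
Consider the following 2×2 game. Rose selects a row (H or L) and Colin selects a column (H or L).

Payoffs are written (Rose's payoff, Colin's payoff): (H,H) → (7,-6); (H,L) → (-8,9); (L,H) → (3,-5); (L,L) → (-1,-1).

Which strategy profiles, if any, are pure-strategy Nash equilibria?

(H, H): Colin prefers L (9 > -6) — not an equilibrium.
(H, L): Rose prefers L (-1 > -8) — not an equilibrium.
(L, H): Rose prefers H (7 > 3); Colin prefers L (-1 > -5) — not an equilibrium.
(L, L): Rose gets -1 ≥ -8 from H, and Colin gets -1 ≥ -5 from H — Nash equilibrium.

(L, L)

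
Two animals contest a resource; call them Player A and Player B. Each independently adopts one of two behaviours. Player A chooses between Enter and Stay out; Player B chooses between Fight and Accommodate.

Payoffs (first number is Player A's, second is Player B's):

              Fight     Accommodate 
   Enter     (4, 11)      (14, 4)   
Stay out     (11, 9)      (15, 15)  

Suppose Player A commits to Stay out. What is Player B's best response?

Accommodate

Against Stay out, Player B earns 9 from Fight and 15 from Accommodate.
So Accommodate is the best response.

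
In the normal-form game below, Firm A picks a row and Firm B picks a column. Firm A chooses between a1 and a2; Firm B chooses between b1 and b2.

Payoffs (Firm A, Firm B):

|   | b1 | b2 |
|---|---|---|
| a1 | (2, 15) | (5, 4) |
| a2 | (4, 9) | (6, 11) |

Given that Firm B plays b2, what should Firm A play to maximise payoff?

Against b2, Firm A earns 5 from a1 and 6 from a2.
So a2 is the best response.

a2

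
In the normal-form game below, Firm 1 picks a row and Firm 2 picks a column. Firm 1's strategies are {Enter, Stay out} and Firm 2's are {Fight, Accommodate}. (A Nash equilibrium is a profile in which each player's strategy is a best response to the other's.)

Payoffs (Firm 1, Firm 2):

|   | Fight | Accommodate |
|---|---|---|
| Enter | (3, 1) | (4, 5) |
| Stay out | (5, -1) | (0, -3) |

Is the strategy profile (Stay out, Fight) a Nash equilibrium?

At (Stay out, Fight), Firm 1 earns 5; switching to Enter would give 3, so Firm 1 has no profitable deviation.
Firm 2 earns -1; switching to Accommodate would give -3, so Firm 2 has no profitable deviation.
Neither player can gain by a unilateral deviation, so this profile is a Nash equilibrium.

Yes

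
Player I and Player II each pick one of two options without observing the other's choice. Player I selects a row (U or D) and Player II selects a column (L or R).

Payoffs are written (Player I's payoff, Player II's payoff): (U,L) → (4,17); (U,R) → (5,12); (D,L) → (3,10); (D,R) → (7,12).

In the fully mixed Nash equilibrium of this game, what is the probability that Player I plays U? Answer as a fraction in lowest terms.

2/7

Let r be the probability that Player I plays U. In a completely mixed equilibrium, Player II must be indifferent between L and R.
Player II's expected payoff from L is 17r + 10(1−r); from R it is 12r + 12(1−r).
Setting these equal: 7r + 10 = 12, so r = 2/7.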